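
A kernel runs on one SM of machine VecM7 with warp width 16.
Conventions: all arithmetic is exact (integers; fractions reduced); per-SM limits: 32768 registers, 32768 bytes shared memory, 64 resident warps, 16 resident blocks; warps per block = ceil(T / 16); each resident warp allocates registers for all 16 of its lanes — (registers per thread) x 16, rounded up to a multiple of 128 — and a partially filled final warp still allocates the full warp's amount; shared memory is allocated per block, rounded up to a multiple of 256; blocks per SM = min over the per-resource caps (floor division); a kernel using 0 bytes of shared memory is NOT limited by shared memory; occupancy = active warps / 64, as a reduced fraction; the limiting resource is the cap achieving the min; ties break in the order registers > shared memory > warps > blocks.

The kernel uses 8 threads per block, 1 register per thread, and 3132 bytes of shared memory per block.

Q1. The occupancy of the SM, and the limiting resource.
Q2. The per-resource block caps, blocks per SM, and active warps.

Answer: occupancy 9/64, limited by shared memory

registers: 256 blocks
shared memory: 9 blocks
warps: 64 blocks
blocks: 16 blocks

Answer: 9 blocks, 9 active warps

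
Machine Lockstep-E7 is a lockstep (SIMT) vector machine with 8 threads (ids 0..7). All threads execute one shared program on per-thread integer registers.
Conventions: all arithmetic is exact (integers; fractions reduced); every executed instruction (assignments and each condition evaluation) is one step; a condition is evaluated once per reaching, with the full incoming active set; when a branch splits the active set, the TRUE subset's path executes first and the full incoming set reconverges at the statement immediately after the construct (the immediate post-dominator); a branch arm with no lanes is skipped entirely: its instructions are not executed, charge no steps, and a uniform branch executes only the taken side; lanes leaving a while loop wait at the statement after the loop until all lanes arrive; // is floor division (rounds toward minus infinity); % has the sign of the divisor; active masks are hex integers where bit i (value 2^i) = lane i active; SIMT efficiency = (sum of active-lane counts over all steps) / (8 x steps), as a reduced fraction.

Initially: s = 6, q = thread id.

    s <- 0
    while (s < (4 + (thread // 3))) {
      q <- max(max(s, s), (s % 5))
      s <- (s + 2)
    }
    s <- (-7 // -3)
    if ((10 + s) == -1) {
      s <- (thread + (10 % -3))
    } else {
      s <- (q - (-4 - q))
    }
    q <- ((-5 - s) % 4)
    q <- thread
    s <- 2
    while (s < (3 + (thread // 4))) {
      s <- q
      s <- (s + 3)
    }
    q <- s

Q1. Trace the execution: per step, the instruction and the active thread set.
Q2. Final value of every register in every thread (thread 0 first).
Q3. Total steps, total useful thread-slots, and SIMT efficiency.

step 0: s <- 0                       0xff
step 1: eval (s < (4 + (thread // 3))) 0xff
step 2: q <- max(max(s, s), (s % 5)) 0xff
step 3: s <- (s + 2)                 0xff
step 4: eval (s < (4 + (thread // 3))) 0xff
step 5: q <- max(max(s, s), (s % 5)) 0xff
step 6: s <- (s + 2)                 0xff
step 7: eval (s < (4 + (thread // 3))) 0xff
step 8: q <- max(max(s, s), (s % 5)) 0xf8
step 9: s <- (s + 2)                 0xf8
step 10: eval (s < (4 + (thread // 3))) 0xf8
step 11: s <- (-7 // -3)              0xff
step 12: eval ((10 + s) == -1)        0xff
step 13: s <- (q - (-4 - q))          0xff
step 14: q <- ((-5 - s) % 4)          0xff
step 15: q <- thread                  0xff
step 16: s <- 2                       0xff
step 17: eval (s < (3 + (thread // 4))) 0xff
step 18: s <- q                       0xff
step 19: s <- (s + 3)                 0xff
step 20: eval (s < (3 + (thread // 4))) 0xff
step 21: q <- s                       0xff

Answer: 22 steps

s: 3,4,5,6,7,8,9,10
q: 3,4,5,6,7,8,9,10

steps = 22; useful = 167; efficiency = 167/176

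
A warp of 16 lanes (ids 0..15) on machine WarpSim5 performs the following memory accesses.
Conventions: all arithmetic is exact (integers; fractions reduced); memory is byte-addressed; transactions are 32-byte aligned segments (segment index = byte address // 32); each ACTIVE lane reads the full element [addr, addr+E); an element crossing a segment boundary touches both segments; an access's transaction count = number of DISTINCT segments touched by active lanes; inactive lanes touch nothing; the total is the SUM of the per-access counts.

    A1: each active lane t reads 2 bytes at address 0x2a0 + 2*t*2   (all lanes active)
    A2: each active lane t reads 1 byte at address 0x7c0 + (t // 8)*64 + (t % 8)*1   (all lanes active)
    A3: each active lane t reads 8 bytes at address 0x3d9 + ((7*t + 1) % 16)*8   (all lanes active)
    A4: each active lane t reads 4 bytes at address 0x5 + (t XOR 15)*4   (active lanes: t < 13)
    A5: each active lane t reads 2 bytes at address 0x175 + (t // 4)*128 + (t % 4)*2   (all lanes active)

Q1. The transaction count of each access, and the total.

A1: 2 transactions
A2: 2 transactions
A3: 5 transactions
A4: 3 transactions
A5: 4 transactions

Answer: 2,2,5,3,4; total 16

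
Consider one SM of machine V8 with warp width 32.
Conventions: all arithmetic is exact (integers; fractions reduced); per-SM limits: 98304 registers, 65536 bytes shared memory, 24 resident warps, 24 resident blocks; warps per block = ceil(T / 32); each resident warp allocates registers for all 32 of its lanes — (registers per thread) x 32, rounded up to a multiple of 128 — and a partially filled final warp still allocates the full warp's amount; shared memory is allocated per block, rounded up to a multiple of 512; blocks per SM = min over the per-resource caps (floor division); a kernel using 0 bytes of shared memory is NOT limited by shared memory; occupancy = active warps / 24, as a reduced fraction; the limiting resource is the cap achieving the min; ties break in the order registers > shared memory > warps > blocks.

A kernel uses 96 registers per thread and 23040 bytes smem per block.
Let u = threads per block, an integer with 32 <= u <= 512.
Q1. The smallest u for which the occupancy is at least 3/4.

Answer: u = 257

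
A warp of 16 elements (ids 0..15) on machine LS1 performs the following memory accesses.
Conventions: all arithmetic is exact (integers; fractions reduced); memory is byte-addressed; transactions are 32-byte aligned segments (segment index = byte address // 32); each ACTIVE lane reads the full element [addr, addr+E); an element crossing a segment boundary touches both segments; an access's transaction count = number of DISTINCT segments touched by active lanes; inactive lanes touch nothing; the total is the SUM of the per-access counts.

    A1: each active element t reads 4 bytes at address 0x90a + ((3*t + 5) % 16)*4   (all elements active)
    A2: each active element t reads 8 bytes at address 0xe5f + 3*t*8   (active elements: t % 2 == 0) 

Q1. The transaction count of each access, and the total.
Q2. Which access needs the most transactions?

A1: 3 transactions
A2: 12 transactions

Answer: 3,12; total 15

Answer: A2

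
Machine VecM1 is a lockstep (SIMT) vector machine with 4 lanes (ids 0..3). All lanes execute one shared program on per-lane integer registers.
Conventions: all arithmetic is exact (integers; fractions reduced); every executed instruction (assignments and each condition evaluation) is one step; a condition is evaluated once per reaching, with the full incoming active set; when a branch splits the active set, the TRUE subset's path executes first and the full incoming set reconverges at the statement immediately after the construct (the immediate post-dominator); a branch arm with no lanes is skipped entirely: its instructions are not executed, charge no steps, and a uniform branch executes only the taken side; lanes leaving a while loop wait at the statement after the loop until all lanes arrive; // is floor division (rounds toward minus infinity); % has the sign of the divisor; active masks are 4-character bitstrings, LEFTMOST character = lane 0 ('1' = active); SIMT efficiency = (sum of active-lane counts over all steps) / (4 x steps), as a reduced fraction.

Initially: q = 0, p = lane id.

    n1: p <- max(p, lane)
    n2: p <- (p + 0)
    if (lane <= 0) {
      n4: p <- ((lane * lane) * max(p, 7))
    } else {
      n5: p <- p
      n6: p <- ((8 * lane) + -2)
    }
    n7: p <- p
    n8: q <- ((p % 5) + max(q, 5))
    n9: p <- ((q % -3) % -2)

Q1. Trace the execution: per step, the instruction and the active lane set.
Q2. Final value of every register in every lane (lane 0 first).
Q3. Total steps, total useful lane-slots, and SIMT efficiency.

step 0: p <- max(p, lane)            1111
step 1: p <- (p + 0)                 1111
step 2: eval (lane <= 0)             1111
step 3: p <- ((lane * lane) * max(p, 7)) 1000
step 4: p <- p                       0111
step 5: p <- ((8 * lane) + -2)       0111
step 6: p <- p                       1111
step 7: q <- ((p % 5) + max(q, 5))   1111
step 8: p <- ((q % -3) % -2)         1111

Answer: 9 steps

q: 5,6,9,7
p: -1,0,0,0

steps = 9; useful = 31; efficiency = 31/36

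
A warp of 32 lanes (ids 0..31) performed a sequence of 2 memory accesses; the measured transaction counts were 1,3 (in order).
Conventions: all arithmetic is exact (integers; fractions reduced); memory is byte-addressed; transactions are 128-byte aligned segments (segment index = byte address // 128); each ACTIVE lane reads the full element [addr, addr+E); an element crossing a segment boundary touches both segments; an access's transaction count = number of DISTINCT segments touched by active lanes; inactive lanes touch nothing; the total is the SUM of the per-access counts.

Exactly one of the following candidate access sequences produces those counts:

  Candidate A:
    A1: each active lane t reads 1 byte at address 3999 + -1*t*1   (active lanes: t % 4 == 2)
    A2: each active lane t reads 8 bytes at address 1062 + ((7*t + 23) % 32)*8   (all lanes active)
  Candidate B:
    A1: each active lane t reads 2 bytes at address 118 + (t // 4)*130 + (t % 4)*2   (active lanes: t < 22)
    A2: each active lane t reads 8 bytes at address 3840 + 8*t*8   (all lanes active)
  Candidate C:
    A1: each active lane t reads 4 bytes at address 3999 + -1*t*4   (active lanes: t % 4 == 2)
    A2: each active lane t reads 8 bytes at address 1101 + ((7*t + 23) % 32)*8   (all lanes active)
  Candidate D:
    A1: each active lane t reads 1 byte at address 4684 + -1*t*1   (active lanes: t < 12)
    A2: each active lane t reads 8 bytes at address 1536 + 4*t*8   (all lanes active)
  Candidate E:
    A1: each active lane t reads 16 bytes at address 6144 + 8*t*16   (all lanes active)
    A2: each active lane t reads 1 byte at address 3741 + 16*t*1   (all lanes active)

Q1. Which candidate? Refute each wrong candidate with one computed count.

B: A1 gives 7 transactions, not 1
C: A1 gives 2 transactions, not 1
D: A2 gives 8 transactions, not 3
E: A1 gives 32 transactions, not 1
A: all counts match (1,3)

Answer: A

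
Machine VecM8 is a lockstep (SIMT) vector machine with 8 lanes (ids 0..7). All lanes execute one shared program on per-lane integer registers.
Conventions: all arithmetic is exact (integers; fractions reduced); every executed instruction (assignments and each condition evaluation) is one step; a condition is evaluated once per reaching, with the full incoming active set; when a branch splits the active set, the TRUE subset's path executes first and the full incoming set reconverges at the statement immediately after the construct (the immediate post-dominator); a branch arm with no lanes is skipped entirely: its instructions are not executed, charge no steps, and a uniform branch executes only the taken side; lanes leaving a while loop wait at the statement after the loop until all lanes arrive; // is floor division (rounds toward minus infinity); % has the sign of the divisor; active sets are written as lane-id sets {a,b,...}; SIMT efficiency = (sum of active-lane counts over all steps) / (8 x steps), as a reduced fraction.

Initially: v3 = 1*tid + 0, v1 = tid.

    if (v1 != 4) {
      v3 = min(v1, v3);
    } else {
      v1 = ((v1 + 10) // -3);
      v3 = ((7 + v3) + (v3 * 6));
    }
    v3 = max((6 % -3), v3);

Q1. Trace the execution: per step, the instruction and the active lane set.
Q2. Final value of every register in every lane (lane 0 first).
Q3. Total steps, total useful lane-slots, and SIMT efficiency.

step 0: eval (v1 != 4)               {0,1,2,3,4,5,6,7}
step 1: v3 <- min(v1, v3)            {0,1,2,3,5,6,7}
step 2: v1 <- ((v1 + 10) // -3)      {4}
step 3: v3 <- ((7 + v3) + (v3 * 6))  {4}
step 4: v3 <- max((6 % -3), v3)      {0,1,2,3,4,5,6,7}

Answer: 5 steps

v3: 0,1,2,3,35,5,6,7
v1: 0,1,2,3,-5,5,6,7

steps = 5; useful = 25; efficiency = 25/40 = 5/8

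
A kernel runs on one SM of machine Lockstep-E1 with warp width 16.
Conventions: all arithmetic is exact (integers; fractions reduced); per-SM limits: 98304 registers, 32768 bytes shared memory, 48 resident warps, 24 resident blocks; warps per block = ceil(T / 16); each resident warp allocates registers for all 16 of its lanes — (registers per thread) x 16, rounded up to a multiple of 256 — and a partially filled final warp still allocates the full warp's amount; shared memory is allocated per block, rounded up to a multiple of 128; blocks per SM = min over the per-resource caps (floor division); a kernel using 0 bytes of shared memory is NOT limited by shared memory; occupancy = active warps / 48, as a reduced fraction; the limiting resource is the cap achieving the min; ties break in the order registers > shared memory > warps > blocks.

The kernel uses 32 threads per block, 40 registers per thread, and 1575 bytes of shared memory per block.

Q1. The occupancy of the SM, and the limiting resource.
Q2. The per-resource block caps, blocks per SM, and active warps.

Answer: occupancy 19/24, limited by shared memory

registers: 64 blocks
shared memory: 19 blocks
warps: 24 blocks
blocks: 24 blocks

Answer: 19 blocks, 38 active warps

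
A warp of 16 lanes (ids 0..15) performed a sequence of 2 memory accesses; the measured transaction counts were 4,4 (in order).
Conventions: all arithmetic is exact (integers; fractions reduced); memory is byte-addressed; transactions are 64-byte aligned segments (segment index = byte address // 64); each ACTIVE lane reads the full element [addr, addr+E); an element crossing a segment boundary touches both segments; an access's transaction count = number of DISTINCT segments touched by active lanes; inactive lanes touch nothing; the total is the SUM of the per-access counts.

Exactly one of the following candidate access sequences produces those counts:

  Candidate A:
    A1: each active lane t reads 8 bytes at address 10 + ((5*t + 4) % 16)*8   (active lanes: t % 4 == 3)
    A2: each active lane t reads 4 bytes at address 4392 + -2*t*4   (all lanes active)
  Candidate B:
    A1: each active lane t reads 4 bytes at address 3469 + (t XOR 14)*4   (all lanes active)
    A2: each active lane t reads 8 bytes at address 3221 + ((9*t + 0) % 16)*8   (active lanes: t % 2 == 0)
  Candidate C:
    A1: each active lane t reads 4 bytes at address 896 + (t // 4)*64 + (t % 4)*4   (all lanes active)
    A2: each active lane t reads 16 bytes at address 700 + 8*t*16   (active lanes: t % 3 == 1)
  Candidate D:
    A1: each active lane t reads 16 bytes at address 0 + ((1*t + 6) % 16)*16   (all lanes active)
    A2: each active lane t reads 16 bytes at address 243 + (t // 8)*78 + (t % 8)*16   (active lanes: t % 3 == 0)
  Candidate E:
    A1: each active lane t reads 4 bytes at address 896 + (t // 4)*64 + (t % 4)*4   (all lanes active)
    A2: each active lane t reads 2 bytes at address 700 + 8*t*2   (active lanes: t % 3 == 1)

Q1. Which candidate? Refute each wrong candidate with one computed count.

A: A1 gives 3 transactions, not 4
B: A1 gives 2 transactions, not 4
C: A2 gives 10 transactions, not 4
D: A2 gives 5 transactions, not 4
E: all counts match (4,4)

Answer: E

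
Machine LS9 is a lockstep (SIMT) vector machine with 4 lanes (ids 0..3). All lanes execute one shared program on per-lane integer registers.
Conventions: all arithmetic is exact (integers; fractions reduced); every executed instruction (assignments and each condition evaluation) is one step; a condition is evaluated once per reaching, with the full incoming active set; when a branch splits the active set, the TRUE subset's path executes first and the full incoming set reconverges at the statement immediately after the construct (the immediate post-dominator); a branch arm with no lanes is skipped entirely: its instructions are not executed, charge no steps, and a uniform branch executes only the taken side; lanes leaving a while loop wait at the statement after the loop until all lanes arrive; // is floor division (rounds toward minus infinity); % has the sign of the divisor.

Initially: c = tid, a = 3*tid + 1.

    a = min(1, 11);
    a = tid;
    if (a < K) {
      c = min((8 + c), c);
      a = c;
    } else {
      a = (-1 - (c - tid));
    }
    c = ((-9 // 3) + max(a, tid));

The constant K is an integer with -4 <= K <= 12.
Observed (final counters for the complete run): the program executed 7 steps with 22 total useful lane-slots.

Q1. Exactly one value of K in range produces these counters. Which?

Answer: K = 2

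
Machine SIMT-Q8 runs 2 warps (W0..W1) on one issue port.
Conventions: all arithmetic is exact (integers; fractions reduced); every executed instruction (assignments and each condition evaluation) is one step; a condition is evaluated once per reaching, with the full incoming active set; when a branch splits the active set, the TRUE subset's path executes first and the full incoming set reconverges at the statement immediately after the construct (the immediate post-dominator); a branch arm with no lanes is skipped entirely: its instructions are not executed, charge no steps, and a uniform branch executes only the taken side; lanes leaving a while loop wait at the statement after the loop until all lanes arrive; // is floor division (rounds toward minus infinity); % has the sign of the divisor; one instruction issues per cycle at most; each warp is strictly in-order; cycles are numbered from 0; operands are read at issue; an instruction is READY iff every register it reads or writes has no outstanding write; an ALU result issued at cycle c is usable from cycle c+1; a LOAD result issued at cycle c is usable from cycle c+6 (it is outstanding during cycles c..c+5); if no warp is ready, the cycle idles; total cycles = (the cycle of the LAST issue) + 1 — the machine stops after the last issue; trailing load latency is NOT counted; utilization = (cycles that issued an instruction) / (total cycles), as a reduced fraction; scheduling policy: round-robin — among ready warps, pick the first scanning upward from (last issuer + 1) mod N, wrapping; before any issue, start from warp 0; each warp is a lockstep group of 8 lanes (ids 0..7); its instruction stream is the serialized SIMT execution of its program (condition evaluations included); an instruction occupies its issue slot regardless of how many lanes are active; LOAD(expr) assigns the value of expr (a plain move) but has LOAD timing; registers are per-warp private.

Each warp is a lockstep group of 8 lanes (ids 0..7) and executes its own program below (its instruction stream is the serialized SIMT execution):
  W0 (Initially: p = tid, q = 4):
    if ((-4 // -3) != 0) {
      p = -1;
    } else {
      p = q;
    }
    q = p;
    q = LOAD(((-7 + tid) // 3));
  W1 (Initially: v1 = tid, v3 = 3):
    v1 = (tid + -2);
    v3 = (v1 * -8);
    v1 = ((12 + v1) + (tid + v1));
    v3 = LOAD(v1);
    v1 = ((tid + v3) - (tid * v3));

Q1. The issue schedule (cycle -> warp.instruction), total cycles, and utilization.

cycle 0: W0.I0
cycle 1: W1.I0
cycle 2: W0.I1
cycle 3: W1.I1
cycle 4: W0.I2
cycle 5: W1.I2
cycle 6: W0.I3
cycle 7: W1.I3
cycle 8: idle
cycle 9: idle
cycle 10: idle
cycle 11: idle
cycle 12: idle
cycle 13: W1.I4

Answer: 14 cycles, utilization 9/14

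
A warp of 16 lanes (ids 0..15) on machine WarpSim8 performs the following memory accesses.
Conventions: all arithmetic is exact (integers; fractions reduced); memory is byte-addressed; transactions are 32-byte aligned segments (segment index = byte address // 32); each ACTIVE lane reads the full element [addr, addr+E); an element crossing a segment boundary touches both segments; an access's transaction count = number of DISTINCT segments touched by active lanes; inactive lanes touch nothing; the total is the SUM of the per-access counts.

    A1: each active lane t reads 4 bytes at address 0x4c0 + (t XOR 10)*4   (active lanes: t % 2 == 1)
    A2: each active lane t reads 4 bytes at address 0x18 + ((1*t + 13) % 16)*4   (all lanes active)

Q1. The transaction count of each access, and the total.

A1: 2 transactions
A2: 3 transactions

Answer: 2,3; total 5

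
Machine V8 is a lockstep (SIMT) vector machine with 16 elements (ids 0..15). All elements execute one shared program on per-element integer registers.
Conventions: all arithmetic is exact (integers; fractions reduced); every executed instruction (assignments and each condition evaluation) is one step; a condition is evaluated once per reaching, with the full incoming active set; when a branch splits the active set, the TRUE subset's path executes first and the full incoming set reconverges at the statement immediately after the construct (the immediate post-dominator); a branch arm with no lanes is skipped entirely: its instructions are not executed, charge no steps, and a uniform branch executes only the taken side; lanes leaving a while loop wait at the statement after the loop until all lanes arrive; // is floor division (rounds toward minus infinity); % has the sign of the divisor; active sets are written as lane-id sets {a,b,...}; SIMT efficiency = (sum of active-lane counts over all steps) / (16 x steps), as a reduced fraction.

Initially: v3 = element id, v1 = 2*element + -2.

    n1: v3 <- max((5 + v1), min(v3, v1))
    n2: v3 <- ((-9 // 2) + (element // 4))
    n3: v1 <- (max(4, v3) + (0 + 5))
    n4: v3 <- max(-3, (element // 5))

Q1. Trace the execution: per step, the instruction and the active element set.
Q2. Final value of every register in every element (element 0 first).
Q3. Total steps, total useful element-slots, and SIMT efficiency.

step 0: v3 <- max((5 + v1), min(v3, v1)) {0,1,2,3,4,5,6,7,8,9,10,11,12,13,14,15}
step 1: v3 <- ((-9 // 2) + (element // 4)) {0,1,2,3,4,5,6,7,8,9,10,11,12,13,14,15}
step 2: v1 <- (max(4, v3) + (0 + 5)) {0,1,2,3,4,5,6,7,8,9,10,11,12,13,14,15}
step 3: v3 <- max(-3, (element // 5)) {0,1,2,3,4,5,6,7,8,9,10,11,12,13,14,15}

Answer: 4 steps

v3: 0,0,0,0,0,1,1,1,1,1,2,2,2,2,2,3
v1: 9,9,9,9,9,9,9,9,9,9,9,9,9,9,9,9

steps = 4; useful = 64; efficiency = 64/64 = 1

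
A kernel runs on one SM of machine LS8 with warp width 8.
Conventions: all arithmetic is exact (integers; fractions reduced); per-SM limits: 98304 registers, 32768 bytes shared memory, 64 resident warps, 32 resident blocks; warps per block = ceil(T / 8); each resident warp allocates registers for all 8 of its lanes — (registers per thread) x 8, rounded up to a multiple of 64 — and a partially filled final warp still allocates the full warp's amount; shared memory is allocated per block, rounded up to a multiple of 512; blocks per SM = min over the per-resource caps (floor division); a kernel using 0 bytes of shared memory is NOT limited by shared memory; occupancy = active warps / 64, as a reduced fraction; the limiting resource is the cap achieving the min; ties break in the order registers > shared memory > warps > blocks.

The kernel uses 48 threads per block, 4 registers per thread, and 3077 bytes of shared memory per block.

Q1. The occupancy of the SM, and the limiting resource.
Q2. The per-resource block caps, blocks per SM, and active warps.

Answer: occupancy 27/32, limited by shared memory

registers: 256 blocks
shared memory: 9 blocks
warps: 10 blocks
blocks: 32 blocks

Answer: 9 blocks, 54 active warps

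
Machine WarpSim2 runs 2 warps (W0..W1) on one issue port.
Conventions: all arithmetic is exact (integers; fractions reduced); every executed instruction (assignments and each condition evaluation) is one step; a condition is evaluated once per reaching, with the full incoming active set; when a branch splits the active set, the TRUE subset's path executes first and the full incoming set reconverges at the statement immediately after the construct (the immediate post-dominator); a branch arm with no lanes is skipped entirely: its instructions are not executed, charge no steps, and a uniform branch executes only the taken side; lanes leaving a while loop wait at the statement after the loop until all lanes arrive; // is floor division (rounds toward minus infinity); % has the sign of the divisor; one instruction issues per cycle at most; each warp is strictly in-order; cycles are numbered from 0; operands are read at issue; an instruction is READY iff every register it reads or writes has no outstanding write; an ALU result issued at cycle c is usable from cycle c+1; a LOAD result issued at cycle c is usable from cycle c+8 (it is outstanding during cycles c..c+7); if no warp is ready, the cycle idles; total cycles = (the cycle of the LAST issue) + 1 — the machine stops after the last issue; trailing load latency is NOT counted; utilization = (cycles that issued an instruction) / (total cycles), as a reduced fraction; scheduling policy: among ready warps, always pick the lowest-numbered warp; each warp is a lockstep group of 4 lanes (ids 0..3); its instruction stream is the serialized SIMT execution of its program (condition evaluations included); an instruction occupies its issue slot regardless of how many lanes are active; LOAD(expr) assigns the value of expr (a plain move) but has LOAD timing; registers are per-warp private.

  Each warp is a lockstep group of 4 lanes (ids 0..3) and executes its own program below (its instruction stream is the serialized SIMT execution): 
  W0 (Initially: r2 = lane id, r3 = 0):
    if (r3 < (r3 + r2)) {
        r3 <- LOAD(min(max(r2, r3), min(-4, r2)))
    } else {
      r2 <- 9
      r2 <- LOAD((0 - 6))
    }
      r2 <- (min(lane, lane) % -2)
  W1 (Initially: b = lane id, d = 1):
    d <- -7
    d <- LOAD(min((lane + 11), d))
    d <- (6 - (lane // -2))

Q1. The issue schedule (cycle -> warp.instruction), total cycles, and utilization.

cycle 0: W0.I0
cycle 1: W0.I1
cycle 2: W0.I2
cycle 3: W0.I3
cycle 4: W1.I0
cycle 5: W1.I1
cycle 6: idle
cycle 7: idle
cycle 8: idle
cycle 9: idle
cycle 10: idle
cycle 11: W0.I4
cycle 12: idle
cycle 13: W1.I2

Answer: 14 cycles, utilization 4/7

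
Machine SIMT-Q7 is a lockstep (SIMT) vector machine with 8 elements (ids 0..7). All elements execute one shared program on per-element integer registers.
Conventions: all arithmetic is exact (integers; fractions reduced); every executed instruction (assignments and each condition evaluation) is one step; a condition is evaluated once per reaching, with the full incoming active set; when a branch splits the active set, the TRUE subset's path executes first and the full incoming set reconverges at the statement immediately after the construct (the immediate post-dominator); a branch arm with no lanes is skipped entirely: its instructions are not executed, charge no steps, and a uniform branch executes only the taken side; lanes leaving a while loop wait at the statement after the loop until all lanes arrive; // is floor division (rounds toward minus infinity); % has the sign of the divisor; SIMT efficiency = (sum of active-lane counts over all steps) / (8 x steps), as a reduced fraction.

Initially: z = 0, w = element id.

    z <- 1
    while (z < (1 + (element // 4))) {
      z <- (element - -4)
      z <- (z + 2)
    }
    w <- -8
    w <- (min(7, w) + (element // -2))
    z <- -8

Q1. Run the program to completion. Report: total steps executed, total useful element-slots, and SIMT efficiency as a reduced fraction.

Answer: 8 steps, 52 useful, 13/16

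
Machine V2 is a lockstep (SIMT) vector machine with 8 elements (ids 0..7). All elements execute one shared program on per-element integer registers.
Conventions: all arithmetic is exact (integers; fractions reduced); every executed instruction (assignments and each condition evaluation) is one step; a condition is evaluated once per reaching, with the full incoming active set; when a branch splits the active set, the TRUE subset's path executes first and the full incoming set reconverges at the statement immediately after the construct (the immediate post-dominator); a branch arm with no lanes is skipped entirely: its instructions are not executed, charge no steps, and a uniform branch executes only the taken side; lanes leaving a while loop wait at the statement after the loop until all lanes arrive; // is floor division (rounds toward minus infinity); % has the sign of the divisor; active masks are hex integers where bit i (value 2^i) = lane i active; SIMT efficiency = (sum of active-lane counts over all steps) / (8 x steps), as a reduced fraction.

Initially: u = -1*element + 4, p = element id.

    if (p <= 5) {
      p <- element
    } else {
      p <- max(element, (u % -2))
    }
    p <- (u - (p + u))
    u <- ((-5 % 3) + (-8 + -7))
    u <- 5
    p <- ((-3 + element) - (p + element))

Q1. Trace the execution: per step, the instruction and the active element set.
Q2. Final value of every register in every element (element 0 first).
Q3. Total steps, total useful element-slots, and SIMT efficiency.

step 0: eval (p <= 5)                0xff
step 1: p <- element                 0x3f
step 2: p <- max(element, (u % -2))  0xc0
step 3: p <- (u - (p + u))           0xff
step 4: u <- ((-5 % 3) + (-8 + -7))  0xff
step 5: u <- 5                       0xff
step 6: p <- ((-3 + element) - (p + element)) 0xff

Answer: 7 steps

u: 5,5,5,5,5,5,5,5
p: -3,-2,-1,0,1,2,3,4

steps = 7; useful = 48; efficiency = 48/56 = 6/7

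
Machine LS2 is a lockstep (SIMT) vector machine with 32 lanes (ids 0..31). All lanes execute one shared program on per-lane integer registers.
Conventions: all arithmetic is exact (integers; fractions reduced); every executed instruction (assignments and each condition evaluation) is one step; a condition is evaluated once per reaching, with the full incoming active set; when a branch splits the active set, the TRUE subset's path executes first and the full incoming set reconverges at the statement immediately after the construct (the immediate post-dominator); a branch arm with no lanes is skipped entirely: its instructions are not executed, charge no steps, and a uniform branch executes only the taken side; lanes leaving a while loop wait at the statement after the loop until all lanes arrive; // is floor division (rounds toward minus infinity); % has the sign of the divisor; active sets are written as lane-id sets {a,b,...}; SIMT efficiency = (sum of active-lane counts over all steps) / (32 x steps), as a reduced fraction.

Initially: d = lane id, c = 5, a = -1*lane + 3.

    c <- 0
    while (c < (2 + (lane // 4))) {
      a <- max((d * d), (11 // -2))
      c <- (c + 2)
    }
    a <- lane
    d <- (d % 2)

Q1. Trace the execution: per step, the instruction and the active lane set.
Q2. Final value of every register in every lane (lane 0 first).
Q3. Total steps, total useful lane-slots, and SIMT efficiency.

step 0: c <- 0                       {0,1,2,3,4,5,6,7,8,9,10,11,12,13,14,15,16,17,18,19,20,21,22,23,24,25,26,27,28,29,30,31}
step 1: eval (c < (2 + (lane // 4))) {0,1,2,3,4,5,6,7,8,9,10,11,12,13,14,15,16,17,18,19,20,21,22,23,24,25,26,27,28,29,30,31}
step 2: a <- max((d * d), (11 // -2)) {0,1,2,3,4,5,6,7,8,9,10,11,12,13,14,15,16,17,18,19,20,21,22,23,24,25,26,27,28,29,30,31}
step 3: c <- (c + 2)                 {0,1,2,3,4,5,6,7,8,9,10,11,12,13,14,15,16,17,18,19,20,21,22,23,24,25,26,27,28,29,30,31}
step 4: eval (c < (2 + (lane // 4))) {0,1,2,3,4,5,6,7,8,9,10,11,12,13,14,15,16,17,18,19,20,21,22,23,24,25,26,27,28,29,30,31}
step 5: a <- max((d * d), (11 // -2)) {4,5,6,7,8,9,10,11,12,13,14,15,16,17,18,19,20,21,22,23,24,25,26,27,28,29,30,31}
step 6: c <- (c + 2)                 {4,5,6,7,8,9,10,11,12,13,14,15,16,17,18,19,20,21,22,23,24,25,26,27,28,29,30,31}
step 7: eval (c < (2 + (lane // 4))) {4,5,6,7,8,9,10,11,12,13,14,15,16,17,18,19,20,21,22,23,24,25,26,27,28,29,30,31}
step 8: a <- max((d * d), (11 // -2)) {12,13,14,15,16,17,18,19,20,21,22,23,24,25,26,27,28,29,30,31}
step 9: c <- (c + 2)                 {12,13,14,15,16,17,18,19,20,21,22,23,24,25,26,27,28,29,30,31}
step 10: eval (c < (2 + (lane // 4))) {12,13,14,15,16,17,18,19,20,21,22,23,24,25,26,27,28,29,30,31}
step 11: a <- max((d * d), (11 // -2)) {20,21,22,23,24,25,26,27,28,29,30,31}
step 12: c <- (c + 2)                 {20,21,22,23,24,25,26,27,28,29,30,31}
step 13: eval (c < (2 + (lane // 4))) {20,21,22,23,24,25,26,27,28,29,30,31}
step 14: a <- max((d * d), (11 // -2)) {28,29,30,31}
step 15: c <- (c + 2)                 {28,29,30,31}
step 16: eval (c < (2 + (lane // 4))) {28,29,30,31}
step 17: a <- lane                    {0,1,2,3,4,5,6,7,8,9,10,11,12,13,14,15,16,17,18,19,20,21,22,23,24,25,26,27,28,29,30,31}
step 18: d <- (d % 2)                 {0,1,2,3,4,5,6,7,8,9,10,11,12,13,14,15,16,17,18,19,20,21,22,23,24,25,26,27,28,29,30,31}

Answer: 19 steps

d: 0,1,0,1,0,1,0,1,0,1,0,1,0,1,0,1,0,1,0,1,0,1,0,1,0,1,0,1,0,1,0,1
c: 2,2,2,2,4,4,4,4,4,4,4,4,6,6,6,6,6,6,6,6,8,8,8,8,8,8,8,8,10,10,10,10
a: 0,1,2,3,4,5,6,7,8,9,10,11,12,13,14,15,16,17,18,19,20,21,22,23,24,25,26,27,28,29,30,31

steps = 19; useful = 416; efficiency = 416/608 = 13/19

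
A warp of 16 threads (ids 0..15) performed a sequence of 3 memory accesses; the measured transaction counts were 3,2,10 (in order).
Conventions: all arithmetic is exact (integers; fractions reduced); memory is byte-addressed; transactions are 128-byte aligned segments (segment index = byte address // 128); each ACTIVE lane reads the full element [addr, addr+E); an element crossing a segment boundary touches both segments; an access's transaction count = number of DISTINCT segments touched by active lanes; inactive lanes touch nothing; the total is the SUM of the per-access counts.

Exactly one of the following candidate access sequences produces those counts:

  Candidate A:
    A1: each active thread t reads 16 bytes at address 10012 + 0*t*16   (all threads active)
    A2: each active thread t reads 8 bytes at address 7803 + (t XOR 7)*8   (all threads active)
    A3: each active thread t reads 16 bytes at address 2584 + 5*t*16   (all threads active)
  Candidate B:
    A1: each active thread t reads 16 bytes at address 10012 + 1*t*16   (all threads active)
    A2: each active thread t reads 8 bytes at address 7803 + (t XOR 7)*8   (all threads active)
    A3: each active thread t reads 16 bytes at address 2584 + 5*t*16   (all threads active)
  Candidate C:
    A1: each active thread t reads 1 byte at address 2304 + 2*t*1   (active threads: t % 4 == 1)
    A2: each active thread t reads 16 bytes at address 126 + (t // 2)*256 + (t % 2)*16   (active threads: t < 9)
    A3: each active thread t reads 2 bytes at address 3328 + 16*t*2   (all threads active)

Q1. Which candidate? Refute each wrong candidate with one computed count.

A: A1 gives 1 transaction, not 3
C: A1 gives 1 transaction, not 3
B: all counts match (3,2,10)

Answer: B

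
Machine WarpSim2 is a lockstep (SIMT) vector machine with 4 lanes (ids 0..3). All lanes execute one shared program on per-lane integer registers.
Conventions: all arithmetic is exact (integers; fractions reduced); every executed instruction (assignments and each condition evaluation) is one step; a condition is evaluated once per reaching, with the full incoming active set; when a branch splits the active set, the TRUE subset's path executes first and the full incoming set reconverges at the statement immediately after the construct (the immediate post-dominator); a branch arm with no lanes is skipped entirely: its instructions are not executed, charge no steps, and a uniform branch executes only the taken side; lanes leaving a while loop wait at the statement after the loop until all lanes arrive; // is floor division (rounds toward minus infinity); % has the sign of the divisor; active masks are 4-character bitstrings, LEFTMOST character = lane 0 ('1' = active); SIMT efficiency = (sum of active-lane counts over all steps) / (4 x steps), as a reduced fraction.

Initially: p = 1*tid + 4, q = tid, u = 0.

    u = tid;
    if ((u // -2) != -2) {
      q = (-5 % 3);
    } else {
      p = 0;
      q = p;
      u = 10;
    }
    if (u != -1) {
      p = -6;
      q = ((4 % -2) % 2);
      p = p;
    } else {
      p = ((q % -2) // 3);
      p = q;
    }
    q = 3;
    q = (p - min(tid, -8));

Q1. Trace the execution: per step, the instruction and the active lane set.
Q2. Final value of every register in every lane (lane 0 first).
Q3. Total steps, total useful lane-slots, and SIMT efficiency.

step 0: u <- tid                     1111
step 1: eval ((u // -2) != -2)       1111
step 2: q <- (-5 % 3)                1110
step 3: p <- 0                       0001
step 4: q <- p                       0001
step 5: u <- 10                      0001
step 6: eval (u != -1)               1111
step 7: p <- -6                      1111
step 8: q <- ((4 % -2) % 2)          1111
step 9: p <- p                       1111
step 10: q <- 3                       1111
step 11: q <- (p - min(tid, -8))      1111

Answer: 12 steps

p: -6,-6,-6,-6
q: 2,2,2,2
u: 0,1,2,10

steps = 12; useful = 38; efficiency = 38/48 = 19/24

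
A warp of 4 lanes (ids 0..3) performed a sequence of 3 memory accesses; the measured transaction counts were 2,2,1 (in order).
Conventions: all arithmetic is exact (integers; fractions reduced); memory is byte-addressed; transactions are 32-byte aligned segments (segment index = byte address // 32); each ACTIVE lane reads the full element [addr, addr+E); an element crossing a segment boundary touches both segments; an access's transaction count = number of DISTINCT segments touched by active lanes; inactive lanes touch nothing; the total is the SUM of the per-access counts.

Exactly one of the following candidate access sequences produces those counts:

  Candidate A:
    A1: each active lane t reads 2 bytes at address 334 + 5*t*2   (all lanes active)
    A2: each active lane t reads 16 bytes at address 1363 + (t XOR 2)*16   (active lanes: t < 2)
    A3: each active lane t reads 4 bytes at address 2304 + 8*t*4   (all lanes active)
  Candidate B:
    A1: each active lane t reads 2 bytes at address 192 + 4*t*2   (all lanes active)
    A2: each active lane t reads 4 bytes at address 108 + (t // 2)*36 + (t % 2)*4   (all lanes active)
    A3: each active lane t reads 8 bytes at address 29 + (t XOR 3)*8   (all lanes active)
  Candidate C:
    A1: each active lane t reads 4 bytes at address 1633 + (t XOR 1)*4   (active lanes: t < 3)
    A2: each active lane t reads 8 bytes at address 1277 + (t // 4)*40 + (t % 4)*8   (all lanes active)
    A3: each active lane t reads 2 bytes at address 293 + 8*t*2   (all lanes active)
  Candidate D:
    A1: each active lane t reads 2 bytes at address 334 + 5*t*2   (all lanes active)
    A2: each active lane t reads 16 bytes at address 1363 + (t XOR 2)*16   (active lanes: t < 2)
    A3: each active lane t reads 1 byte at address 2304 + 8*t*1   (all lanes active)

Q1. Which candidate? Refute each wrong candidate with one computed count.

A: A3 gives 4 transactions, not 1
B: A1 gives 1 transaction, not 2
C: A1 gives 1 transaction, not 2
D: all counts match (2,2,1)

Answer: D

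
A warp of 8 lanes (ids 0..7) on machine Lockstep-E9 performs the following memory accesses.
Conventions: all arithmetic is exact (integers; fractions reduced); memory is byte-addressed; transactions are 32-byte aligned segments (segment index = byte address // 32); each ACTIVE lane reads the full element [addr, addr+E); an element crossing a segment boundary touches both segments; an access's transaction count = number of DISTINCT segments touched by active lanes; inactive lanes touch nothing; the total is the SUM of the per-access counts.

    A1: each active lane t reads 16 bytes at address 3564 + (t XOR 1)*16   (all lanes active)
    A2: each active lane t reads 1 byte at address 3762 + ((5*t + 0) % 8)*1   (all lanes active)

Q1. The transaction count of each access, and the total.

A1: 5 transactions
A2: 1 transaction

Answer: 5,1; total 6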